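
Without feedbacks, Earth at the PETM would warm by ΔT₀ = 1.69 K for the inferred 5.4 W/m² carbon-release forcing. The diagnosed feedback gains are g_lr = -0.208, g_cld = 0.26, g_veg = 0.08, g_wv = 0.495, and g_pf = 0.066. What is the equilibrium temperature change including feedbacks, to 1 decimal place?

Total gain g = -0.208 + 0.26 + 0.08 + 0.495 + 0.066 = 0.693.
Amplification A = 1/(1 − 0.693) = 3.257.
ΔT = 1.69 × 3.257 = 5.5 K.

5.5 K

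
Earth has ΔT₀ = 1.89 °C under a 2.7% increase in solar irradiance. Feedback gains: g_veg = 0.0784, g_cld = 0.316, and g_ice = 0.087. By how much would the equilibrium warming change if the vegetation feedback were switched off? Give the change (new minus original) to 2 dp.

-0.48 °C

Original: g = 0.4814, ΔT = 1.89/(1−0.4814) = 3.6444 °C.
Without vegetation: g' = 0.403, ΔT' = 1.89/(1−0.403) = 3.1658 °C.
Change = 3.1658 − 3.6444 = -0.48 °C.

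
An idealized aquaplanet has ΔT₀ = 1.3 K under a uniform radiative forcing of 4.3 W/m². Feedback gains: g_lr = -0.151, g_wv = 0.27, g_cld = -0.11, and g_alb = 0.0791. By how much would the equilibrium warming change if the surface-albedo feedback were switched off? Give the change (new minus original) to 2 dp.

-0.11 K

Original: g = 0.0881, ΔT = 1.3/(1−0.0881) = 1.4256 K.
Without surface-albedo: g' = 0.009, ΔT' = 1.3/(1−0.009) = 1.3118 K.
Change = 1.3118 − 1.4256 = -0.11 K.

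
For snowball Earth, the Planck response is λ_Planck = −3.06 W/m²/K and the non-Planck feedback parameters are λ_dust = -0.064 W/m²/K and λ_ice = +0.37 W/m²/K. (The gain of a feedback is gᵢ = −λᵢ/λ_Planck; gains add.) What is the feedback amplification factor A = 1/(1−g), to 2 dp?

1.11

Convert to gains: g_dust = -0.064/3.06 = -0.02092; g_ice = 0.37/3.06 = 0.1209.
Total gain g = 0.09998.
A = 1/(1 − 0.09998) = 1.11.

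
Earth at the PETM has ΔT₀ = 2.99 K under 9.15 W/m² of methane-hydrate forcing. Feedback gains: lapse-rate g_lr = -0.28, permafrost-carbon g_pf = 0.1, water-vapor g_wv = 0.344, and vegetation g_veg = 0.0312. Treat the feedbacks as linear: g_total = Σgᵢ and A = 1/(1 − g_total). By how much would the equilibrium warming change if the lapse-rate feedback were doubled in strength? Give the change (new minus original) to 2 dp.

-0.96 K

Original: g = 0.1952, ΔT = 2.99/(1−0.1952) = 3.7152 K.
With doubled lapse-rate: g' = -0.0848, ΔT' = 2.99/(1+0.0848) = 2.7563 K.
Change = 2.7563 − 3.7152 = -0.96 K.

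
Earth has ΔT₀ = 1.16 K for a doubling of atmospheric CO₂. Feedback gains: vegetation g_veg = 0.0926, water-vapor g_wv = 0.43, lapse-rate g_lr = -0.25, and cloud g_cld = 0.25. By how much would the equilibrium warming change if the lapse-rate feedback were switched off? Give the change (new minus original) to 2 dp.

2.67 K

Original: g = 0.5226, ΔT = 1.16/(1−0.5226) = 2.4298 K.
Without lapse-rate: g' = 0.7726, ΔT' = 1.16/(1−0.7726) = 5.1011 K.
Change = 5.1011 − 2.4298 = 2.67 K.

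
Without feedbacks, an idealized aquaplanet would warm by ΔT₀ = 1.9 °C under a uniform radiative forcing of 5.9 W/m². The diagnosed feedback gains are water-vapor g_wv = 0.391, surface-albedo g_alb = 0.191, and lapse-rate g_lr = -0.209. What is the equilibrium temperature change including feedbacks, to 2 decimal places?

Total gain g = 0.391 + 0.191 − 0.209 = 0.373.
Amplification A = 1/(1 − 0.373) = 1.595.
ΔT = 1.9 × 1.595 = 3.03 °C.

3.03 °C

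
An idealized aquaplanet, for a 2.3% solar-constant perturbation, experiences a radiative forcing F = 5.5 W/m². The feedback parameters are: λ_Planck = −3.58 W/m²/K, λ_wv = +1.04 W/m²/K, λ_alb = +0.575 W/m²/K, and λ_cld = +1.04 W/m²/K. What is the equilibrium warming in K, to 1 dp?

5.9 K

Net feedback parameter λ = (−3.58) + (+1.04) + (+0.575) + (+1.04) = -0.925 W/m²/K.
ΔT = −F/λ = −5.5/(-0.925) = 5.9 K.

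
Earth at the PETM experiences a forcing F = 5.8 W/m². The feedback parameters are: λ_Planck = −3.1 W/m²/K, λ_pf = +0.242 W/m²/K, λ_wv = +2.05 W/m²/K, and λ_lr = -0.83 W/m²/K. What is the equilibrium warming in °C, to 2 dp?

Net feedback parameter λ = (−3.1) + (+0.242) + (+2.05) + (-0.83) = -1.638 W/m²/K.
ΔT = −F/λ = −5.8/(-1.638) = 3.54 °C.

3.54 °C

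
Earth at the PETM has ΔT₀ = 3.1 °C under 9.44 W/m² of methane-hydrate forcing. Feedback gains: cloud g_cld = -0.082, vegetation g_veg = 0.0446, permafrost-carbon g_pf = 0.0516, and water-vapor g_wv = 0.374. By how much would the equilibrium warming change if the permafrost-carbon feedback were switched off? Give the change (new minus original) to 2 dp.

-0.39 °C

Original: g = 0.3882, ΔT = 3.1/(1−0.3882) = 5.0670 °C.
Without permafrost-carbon: g' = 0.3366, ΔT' = 3.1/(1−0.3366) = 4.6729 °C.
Change = 4.6729 − 5.0670 = -0.39 °C.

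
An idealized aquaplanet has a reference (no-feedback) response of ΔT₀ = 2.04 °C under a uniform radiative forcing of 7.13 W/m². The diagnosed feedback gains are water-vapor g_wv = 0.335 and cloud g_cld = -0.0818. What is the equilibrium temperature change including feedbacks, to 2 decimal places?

Total gain g = 0.335 − 0.0818 = 0.2532.
Amplification A = 1/(1 − 0.2532) = 1.339.
ΔT = 2.04 × 1.339 = 2.73 °C.

2.73 °C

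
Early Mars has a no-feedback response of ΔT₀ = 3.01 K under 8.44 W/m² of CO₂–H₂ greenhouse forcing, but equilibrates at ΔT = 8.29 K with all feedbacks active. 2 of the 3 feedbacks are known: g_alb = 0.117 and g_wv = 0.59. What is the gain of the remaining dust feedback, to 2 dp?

Amplification A = ΔT/ΔT₀ = 8.29/3.01 = 2.754.
Total gain g = 1 − 1/A = 1 − 1/2.754 = 0.6369.
Known gains sum to 0.117 + 0.59 = 0.707.
g_dust = 0.6369 − 0.707 = -0.07.

-0.07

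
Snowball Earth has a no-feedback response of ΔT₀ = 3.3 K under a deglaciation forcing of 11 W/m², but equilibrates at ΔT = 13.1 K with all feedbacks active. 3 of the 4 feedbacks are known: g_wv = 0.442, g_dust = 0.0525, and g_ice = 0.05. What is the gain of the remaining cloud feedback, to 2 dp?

0.20

Amplification A = ΔT/ΔT₀ = 13.1/3.3 = 3.97.
Total gain g = 1 − 1/A = 1 − 1/3.97 = 0.7481.
Known gains sum to 0.442 + 0.0525 + 0.05 = 0.5445.
g_cld = 0.7481 − 0.5445 = 0.20.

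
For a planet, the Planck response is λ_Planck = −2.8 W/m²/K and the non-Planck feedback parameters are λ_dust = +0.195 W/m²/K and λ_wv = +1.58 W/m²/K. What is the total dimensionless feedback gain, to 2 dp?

0.63

Convert to gains: g_dust = 0.195/2.8 = 0.06964; g_wv = 1.58/2.8 = 0.5643.
Total gain g = 0.63394.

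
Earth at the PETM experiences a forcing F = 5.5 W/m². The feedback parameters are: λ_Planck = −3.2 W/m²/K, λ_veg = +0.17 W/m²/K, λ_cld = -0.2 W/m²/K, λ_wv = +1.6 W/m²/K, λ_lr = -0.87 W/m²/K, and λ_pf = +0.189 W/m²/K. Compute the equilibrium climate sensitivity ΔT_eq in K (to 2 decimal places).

2.38 K

Net feedback parameter λ = (−3.2) + (+0.17) + (-0.2) + (+1.6) + (-0.87) + (+0.189) = -2.311 W/m²/K.
ΔT = −F/λ = −5.5/(-2.311) = 2.38 K.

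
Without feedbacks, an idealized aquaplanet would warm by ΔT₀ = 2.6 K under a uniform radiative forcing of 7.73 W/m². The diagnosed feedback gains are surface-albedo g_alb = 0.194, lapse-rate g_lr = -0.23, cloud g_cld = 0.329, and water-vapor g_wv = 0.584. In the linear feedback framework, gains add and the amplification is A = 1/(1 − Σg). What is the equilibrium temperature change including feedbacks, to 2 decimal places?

21.14 K

Total gain g = 0.194 − 0.23 + 0.329 + 0.584 = 0.877.
Amplification A = 1/(1 − 0.877) = 8.13.
ΔT = 2.6 × 8.13 = 21.14 K.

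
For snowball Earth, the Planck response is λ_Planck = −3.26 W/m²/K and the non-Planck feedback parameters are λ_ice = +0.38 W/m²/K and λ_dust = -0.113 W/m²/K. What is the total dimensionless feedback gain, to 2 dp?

0.08

Convert to gains: g_ice = 0.38/3.26 = 0.1166; g_dust = -0.113/3.26 = -0.03466.
Total gain g = 0.08194.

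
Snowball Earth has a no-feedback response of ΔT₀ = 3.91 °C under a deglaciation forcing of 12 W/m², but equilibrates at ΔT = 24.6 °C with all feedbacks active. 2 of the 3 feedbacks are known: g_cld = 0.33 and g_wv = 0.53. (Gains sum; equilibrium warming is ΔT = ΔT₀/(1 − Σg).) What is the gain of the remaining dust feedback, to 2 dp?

Amplification A = ΔT/ΔT₀ = 24.6/3.91 = 6.292.
Total gain g = 1 − 1/A = 1 − 1/6.292 = 0.8411.
Known gains sum to 0.33 + 0.53 = 0.86.
g_dust = 0.8411 − 0.86 = -0.02.

-0.02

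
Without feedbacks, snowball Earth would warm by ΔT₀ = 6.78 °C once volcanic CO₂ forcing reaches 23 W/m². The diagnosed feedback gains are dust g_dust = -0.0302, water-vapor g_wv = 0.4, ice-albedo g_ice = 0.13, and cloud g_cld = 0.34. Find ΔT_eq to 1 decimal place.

42.3 °C

Total gain g = -0.0302 + 0.4 + 0.13 + 0.34 = 0.8398.
Amplification A = 1/(1 − 0.8398) = 6.242.
ΔT = 6.78 × 6.242 = 42.3 °C.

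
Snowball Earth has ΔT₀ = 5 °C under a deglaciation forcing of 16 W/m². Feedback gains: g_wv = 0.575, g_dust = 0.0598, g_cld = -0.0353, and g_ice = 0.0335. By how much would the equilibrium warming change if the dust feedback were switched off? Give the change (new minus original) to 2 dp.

Original: g = 0.633, ΔT = 5/(1−0.633) = 13.6240 °C.
Without dust: g' = 0.5732, ΔT' = 5/(1−0.5732) = 11.7151 °C.
Change = 11.7151 − 13.6240 = -1.91 °C.

-1.91 °C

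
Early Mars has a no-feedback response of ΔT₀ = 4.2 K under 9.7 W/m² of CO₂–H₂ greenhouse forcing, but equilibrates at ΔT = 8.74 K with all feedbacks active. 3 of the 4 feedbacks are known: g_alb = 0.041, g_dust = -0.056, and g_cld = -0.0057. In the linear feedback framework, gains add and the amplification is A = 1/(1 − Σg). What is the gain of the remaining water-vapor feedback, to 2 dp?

0.54

Amplification A = ΔT/ΔT₀ = 8.74/4.2 = 2.081.
Total gain g = 1 − 1/A = 1 − 1/2.081 = 0.5195.
Known gains sum to 0.041 − 0.056 − 0.0057 = -0.0207.
g_wv = 0.5195 + 0.0207 = 0.54.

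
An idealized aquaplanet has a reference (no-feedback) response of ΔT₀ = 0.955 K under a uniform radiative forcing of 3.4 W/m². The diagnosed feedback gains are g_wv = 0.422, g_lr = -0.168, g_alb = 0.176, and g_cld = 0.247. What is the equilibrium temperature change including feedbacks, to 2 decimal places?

Total gain g = 0.422 − 0.168 + 0.176 + 0.247 = 0.677.
Amplification A = 1/(1 − 0.677) = 3.096.
ΔT = 0.955 × 3.096 = 2.96 K.

2.96 K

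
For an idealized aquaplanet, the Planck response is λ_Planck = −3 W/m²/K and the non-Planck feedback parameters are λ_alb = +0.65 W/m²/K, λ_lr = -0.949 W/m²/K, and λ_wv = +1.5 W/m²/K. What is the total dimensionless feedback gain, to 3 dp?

0.400

Convert to gains: g_alb = 0.65/3 = 0.2167; g_lr = -0.949/3 = -0.3163; g_wv = 1.5/3 = 0.5.
Total gain g = 0.4004.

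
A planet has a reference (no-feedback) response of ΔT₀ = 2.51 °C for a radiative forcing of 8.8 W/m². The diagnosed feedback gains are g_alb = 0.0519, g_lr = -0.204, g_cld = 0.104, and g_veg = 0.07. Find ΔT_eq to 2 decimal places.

Total gain g = 0.0519 − 0.204 + 0.104 + 0.07 = 0.0219.
Amplification A = 1/(1 − 0.0219) = 1.022.
ΔT = 2.51 × 1.022 = 2.57 °C.

2.57 °C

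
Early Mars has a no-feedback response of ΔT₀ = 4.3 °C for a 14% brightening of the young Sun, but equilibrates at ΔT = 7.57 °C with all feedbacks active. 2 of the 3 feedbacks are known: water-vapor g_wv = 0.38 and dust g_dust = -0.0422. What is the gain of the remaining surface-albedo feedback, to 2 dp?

Amplification A = ΔT/ΔT₀ = 7.57/4.3 = 1.76.
Total gain g = 1 − 1/A = 1 − 1/1.76 = 0.4318.
Known gains sum to 0.38 − 0.0422 = 0.3378.
g_alb = 0.4318 − 0.3378 = 0.09.

0.09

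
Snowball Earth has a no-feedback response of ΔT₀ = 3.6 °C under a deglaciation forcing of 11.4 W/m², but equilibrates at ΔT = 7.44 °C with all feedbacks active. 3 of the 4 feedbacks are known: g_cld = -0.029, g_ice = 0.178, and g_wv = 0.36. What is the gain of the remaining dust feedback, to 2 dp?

Amplification A = ΔT/ΔT₀ = 7.44/3.6 = 2.067.
Total gain g = 1 − 1/A = 1 − 1/2.067 = 0.5162.
Known gains sum to -0.029 + 0.178 + 0.36 = 0.509.
g_dust = 0.5162 − 0.509 = 0.01.

0.01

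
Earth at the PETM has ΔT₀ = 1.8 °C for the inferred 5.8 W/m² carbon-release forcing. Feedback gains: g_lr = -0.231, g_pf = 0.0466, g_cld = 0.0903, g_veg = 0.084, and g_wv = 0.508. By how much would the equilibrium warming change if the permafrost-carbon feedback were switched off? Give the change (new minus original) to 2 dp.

Original: g = 0.4979, ΔT = 1.8/(1−0.4979) = 3.5849 °C.
Without permafrost-carbon: g' = 0.4513, ΔT' = 1.8/(1−0.4513) = 3.2805 °C.
Change = 3.2805 − 3.5849 = -0.30 °C.

-0.30 °C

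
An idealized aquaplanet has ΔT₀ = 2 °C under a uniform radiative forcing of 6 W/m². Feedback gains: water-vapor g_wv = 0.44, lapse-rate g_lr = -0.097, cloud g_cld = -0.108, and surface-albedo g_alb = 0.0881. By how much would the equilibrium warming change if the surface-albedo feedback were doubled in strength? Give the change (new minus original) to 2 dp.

0.44 °C

Original: g = 0.3231, ΔT = 2/(1−0.3231) = 2.9546 °C.
With doubled surface-albedo: g' = 0.4112, ΔT' = 2/(1−0.4112) = 3.3967 °C.
Change = 3.3967 − 2.9546 = 0.44 °C.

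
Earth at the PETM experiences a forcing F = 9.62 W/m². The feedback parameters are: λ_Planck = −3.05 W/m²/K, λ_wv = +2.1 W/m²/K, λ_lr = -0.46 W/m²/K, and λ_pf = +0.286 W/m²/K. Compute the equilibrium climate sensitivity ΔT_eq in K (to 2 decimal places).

Net feedback parameter λ = (−3.05) + (+2.1) + (-0.46) + (+0.286) = -1.124 W/m²/K.
ΔT = −F/λ = −9.62/(-1.124) = 8.56 K.

8.56 K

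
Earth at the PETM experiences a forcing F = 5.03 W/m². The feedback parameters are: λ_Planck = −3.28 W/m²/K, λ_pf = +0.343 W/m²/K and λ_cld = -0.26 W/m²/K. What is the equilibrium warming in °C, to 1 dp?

1.6 °C

Net feedback parameter λ = (−3.28) + (+0.343) + (-0.26) = -3.197 W/m²/K.
ΔT = −F/λ = −5.03/(-3.197) = 1.6 °C.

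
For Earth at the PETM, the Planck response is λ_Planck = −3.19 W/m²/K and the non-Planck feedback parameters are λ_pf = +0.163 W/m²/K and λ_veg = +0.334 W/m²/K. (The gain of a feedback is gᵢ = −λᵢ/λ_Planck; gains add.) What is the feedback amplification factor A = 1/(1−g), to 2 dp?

1.18

Convert to gains: g_pf = 0.163/3.19 = 0.0511; g_veg = 0.334/3.19 = 0.1047.
Total gain g = 0.1558.
A = 1/(1 − 0.1558) = 1.18.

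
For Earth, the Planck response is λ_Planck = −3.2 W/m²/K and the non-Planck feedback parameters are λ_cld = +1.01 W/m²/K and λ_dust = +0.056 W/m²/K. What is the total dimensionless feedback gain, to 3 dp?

0.333

Convert to gains: g_cld = 1.01/3.2 = 0.3156; g_dust = 0.056/3.2 = 0.0175.
Total gain g = 0.3331.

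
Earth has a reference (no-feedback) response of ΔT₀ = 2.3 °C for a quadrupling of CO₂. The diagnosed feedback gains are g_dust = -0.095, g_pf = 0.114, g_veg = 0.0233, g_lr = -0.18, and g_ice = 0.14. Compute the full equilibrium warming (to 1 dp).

Total gain g = -0.095 + 0.114 + 0.0233 − 0.18 + 0.14 = 0.0023.
Amplification A = 1/(1 − 0.0023) = 1.002.
ΔT = 2.3 × 1.002 = 2.3 °C.

2.3 °C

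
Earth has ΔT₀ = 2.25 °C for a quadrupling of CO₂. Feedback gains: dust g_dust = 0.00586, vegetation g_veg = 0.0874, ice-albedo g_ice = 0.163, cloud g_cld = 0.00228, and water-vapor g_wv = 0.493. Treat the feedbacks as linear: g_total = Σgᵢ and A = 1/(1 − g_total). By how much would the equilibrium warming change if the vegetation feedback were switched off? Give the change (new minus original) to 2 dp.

-2.36 °C

Original: g = 0.75154, ΔT = 2.25/(1−0.75154) = 9.0558 °C.
Without vegetation: g' = 0.66414, ΔT' = 2.25/(1−0.66414) = 6.6992 °C.
Change = 6.6992 − 9.0558 = -2.36 °C.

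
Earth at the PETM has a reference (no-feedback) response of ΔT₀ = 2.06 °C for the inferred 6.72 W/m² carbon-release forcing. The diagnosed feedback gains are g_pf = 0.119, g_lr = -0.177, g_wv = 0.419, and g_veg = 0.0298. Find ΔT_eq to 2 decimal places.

Total gain g = 0.119 − 0.177 + 0.419 + 0.0298 = 0.3908.
Amplification A = 1/(1 − 0.3908) = 1.641.
ΔT = 2.06 × 1.641 = 3.38 °C.

3.38 °C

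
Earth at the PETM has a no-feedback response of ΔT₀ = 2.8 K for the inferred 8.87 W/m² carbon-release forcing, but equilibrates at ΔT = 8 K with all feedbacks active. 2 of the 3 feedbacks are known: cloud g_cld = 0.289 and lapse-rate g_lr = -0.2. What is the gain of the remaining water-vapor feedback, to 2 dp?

0.56

Amplification A = ΔT/ΔT₀ = 8/2.8 = 2.857.
Total gain g = 1 − 1/A = 1 − 1/2.857 = 0.65.
Known gains sum to 0.289 − 0.2 = 0.089.
g_wv = 0.65 − 0.089 = 0.56.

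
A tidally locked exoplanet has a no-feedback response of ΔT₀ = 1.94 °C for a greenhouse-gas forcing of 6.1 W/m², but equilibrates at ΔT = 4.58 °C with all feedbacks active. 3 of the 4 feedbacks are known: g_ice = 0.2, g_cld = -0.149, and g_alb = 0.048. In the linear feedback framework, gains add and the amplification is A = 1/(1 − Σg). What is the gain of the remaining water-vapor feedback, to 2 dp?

Amplification A = ΔT/ΔT₀ = 4.58/1.94 = 2.361.
Total gain g = 1 − 1/A = 1 − 1/2.361 = 0.5765.
Known gains sum to 0.2 − 0.149 + 0.048 = 0.099.
g_wv = 0.5765 − 0.099 = 0.48.

0.48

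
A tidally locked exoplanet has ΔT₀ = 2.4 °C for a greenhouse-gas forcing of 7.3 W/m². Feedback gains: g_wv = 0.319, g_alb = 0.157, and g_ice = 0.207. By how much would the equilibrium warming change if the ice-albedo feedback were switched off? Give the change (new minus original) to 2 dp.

-2.99 °C

Original: g = 0.683, ΔT = 2.4/(1−0.683) = 7.5710 °C.
Without ice-albedo: g' = 0.476, ΔT' = 2.4/(1−0.476) = 4.5802 °C.
Change = 4.5802 − 7.5710 = -2.99 °C.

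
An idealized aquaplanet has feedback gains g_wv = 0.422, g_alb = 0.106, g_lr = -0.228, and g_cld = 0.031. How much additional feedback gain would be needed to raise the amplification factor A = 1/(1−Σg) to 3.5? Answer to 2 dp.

0.38

Current total gain = 0.331.
Target gain for A = 3.5: g* = 1 − 1/3.5 = 0.7143.
Additional gain needed = 0.7143 − 0.331 = 0.38.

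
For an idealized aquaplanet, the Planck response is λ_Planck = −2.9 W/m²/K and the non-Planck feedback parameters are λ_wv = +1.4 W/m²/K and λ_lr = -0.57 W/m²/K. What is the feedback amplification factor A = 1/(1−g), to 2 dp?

1.40

Convert to gains: g_wv = 1.4/2.9 = 0.4828; g_lr = -0.57/2.9 = -0.1966.
Total gain g = 0.2862.
A = 1/(1 − 0.2862) = 1.40.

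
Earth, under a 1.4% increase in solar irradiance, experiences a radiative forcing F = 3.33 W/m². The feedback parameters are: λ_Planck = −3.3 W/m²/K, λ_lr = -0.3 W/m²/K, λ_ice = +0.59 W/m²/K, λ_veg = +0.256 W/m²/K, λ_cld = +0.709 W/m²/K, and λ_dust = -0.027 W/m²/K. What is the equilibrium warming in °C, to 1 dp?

Net feedback parameter λ = (−3.3) + (-0.3) + (+0.59) + (+0.256) + (+0.709) + (-0.027) = -2.072 W/m²/K.
ΔT = −F/λ = −3.33/(-2.072) = 1.6 °C.

1.6 °C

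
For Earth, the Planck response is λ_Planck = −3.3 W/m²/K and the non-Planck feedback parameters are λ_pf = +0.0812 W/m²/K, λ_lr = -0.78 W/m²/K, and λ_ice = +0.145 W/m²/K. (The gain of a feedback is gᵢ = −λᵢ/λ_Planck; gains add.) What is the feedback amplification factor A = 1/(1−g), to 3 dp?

Convert to gains: g_pf = 0.0812/3.3 = 0.02461; g_lr = -0.78/3.3 = -0.2364; g_ice = 0.145/3.3 = 0.04394.
Total gain g = -0.16785.
A = 1/(1 + 0.16785) = 0.856.

0.856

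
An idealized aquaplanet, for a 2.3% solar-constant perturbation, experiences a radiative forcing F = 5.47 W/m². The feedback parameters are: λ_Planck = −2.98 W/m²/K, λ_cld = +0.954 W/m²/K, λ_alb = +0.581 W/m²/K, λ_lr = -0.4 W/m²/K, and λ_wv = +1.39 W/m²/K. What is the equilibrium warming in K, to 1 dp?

12.0 K

Net feedback parameter λ = (−2.98) + (+0.954) + (+0.581) + (-0.4) + (+1.39) = -0.455 W/m²/K.
ΔT = −F/λ = −5.47/(-0.455) = 12.0 K.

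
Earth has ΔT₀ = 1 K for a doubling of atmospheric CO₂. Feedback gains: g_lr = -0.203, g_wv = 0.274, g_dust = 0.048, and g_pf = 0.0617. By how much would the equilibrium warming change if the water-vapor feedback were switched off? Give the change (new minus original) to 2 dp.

Original: g = 0.1807, ΔT = 1/(1−0.1807) = 1.2206 K.
Without water-vapor: g' = -0.0933, ΔT' = 1/(1+0.0933) = 0.9147 K.
Change = 0.9147 − 1.2206 = -0.31 K.

-0.31 K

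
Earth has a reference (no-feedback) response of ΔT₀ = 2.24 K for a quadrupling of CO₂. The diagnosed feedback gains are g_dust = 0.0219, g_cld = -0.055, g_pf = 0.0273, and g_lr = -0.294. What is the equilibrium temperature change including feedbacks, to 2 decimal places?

1.72 K

Total gain g = 0.0219 − 0.055 + 0.0273 − 0.294 = -0.2998.
Amplification A = 1/(1 + 0.2998) = 0.7693.
ΔT = 2.24 × 0.7693 = 1.72 K.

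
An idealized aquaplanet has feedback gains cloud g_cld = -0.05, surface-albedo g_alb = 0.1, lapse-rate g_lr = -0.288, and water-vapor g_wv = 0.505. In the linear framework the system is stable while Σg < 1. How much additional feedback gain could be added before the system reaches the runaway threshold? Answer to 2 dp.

0.73

Current total gain = -0.05 + 0.1 − 0.288 + 0.505 = 0.267.
Margin to runaway = 1 − 0.267 = 0.73.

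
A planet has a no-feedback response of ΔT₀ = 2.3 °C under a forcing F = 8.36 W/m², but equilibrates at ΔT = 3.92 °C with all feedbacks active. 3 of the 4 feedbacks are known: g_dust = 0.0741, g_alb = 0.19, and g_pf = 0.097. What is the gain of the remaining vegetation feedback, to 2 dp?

0.05

Amplification A = ΔT/ΔT₀ = 3.92/2.3 = 1.704.
Total gain g = 1 − 1/A = 1 − 1/1.704 = 0.4131.
Known gains sum to 0.0741 + 0.19 + 0.097 = 0.3611.
g_veg = 0.4131 − 0.3611 = 0.05.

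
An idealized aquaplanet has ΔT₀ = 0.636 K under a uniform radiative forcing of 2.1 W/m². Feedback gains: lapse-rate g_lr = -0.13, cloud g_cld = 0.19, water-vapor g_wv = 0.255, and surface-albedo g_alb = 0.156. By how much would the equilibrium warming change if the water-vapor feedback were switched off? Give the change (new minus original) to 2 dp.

Original: g = 0.471, ΔT = 0.636/(1−0.471) = 1.2023 K.
Without water-vapor: g' = 0.216, ΔT' = 0.636/(1−0.216) = 0.8112 K.
Change = 0.8112 − 1.2023 = -0.39 K.

-0.39 K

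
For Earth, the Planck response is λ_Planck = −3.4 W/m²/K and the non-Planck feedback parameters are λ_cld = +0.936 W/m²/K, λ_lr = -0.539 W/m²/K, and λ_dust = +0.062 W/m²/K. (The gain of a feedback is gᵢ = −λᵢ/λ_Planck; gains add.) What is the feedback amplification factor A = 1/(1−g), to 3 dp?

Convert to gains: g_cld = 0.936/3.4 = 0.2753; g_lr = -0.539/3.4 = -0.1585; g_dust = 0.062/3.4 = 0.01824.
Total gain g = 0.13504.
A = 1/(1 − 0.13504) = 1.156.

1.156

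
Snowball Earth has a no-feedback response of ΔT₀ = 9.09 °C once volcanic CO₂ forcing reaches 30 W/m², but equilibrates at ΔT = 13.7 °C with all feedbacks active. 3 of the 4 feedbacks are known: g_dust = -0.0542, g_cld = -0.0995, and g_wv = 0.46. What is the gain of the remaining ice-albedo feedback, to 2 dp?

Amplification A = ΔT/ΔT₀ = 13.7/9.09 = 1.507.
Total gain g = 1 − 1/A = 1 − 1/1.507 = 0.3364.
Known gains sum to -0.0542 − 0.0995 + 0.46 = 0.3063.
g_ice = 0.3364 − 0.3063 = 0.03.

0.03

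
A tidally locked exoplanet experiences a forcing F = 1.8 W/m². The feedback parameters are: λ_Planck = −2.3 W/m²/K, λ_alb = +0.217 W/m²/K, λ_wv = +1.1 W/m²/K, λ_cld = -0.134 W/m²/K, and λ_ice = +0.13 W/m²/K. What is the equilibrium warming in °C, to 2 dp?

Net feedback parameter λ = (−2.3) + (+0.217) + (+1.1) + (-0.134) + (+0.13) = -0.987 W/m²/K.
ΔT = −F/λ = −1.8/(-0.987) = 1.82 °C.

1.82 °C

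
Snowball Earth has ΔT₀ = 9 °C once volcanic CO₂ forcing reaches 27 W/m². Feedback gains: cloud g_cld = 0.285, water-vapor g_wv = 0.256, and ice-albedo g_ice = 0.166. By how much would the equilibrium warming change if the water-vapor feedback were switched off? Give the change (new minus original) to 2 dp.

Original: g = 0.707, ΔT = 9/(1−0.707) = 30.7167 °C.
Without water-vapor: g' = 0.451, ΔT' = 9/(1−0.451) = 16.3934 °C.
Change = 16.3934 − 30.7167 = -14.32 °C.

-14.32 °C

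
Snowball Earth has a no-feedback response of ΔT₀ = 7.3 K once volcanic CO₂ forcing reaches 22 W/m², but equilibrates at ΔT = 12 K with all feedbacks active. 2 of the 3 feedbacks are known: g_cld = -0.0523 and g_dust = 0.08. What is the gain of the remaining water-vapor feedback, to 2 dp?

Amplification A = ΔT/ΔT₀ = 12/7.3 = 1.644.
Total gain g = 1 − 1/A = 1 − 1/1.644 = 0.3917.
Known gains sum to -0.0523 + 0.08 = 0.0277.
g_wv = 0.3917 − 0.0277 = 0.36.

0.36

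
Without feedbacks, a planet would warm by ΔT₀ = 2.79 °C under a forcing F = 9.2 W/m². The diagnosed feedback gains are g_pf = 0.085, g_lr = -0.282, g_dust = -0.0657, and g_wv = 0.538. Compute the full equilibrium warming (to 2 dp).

Total gain g = 0.085 − 0.282 − 0.0657 + 0.538 = 0.2753.
Amplification A = 1/(1 − 0.2753) = 1.38.
ΔT = 2.79 × 1.38 = 3.85 °C.

3.85 °C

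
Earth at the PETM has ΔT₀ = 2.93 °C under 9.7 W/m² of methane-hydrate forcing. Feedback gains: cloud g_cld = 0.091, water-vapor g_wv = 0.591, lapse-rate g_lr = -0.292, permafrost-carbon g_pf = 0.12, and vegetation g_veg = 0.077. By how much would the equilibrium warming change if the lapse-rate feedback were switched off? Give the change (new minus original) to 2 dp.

Original: g = 0.587, ΔT = 2.93/(1−0.587) = 7.0944 °C.
Without lapse-rate: g' = 0.879, ΔT' = 2.93/(1−0.879) = 24.2149 °C.
Change = 24.2149 − 7.0944 = 17.12 °C.

17.12 °C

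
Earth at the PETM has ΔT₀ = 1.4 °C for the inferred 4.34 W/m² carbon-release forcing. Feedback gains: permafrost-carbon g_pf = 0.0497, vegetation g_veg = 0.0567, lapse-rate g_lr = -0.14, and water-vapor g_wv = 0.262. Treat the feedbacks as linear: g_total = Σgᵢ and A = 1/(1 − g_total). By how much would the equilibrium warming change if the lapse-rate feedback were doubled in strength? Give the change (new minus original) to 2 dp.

-0.28 °C

Original: g = 0.2284, ΔT = 1.4/(1−0.2284) = 1.8144 °C.
With doubled lapse-rate: g' = 0.0884, ΔT' = 1.4/(1−0.0884) = 1.5358 °C.
Change = 1.5358 − 1.8144 = -0.28 °C.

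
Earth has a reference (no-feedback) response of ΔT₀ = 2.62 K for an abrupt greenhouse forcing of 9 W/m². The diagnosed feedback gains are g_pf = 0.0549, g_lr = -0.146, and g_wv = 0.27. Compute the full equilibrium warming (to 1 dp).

3.2 K

Total gain g = 0.0549 − 0.146 + 0.27 = 0.1789.
Amplification A = 1/(1 − 0.1789) = 1.218.
ΔT = 2.62 × 1.218 = 3.2 K.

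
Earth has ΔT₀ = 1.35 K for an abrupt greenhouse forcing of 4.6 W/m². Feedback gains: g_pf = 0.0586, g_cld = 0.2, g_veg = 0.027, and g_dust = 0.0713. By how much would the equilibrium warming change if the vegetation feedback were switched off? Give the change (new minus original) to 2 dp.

-0.08 K

Original: g = 0.3569, ΔT = 1.35/(1−0.3569) = 2.0992 K.
Without vegetation: g' = 0.3299, ΔT' = 1.35/(1−0.3299) = 2.0146 K.
Change = 2.0146 − 2.0992 = -0.08 K.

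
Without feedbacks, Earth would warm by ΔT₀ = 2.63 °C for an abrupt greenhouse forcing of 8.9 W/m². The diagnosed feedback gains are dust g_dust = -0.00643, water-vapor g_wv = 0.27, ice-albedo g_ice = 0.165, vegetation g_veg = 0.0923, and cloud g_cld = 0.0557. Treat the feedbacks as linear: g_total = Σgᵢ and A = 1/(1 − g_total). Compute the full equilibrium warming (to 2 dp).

6.21 °C

Total gain g = -0.00643 + 0.27 + 0.165 + 0.0923 + 0.0557 = 0.57657.
Amplification A = 1/(1 − 0.57657) = 2.362.
ΔT = 2.63 × 2.362 = 6.21 °C.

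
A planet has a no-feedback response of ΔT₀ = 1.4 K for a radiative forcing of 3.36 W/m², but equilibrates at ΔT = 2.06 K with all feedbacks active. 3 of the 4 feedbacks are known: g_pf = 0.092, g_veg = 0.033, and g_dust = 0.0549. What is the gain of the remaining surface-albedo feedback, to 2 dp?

0.14

Amplification A = ΔT/ΔT₀ = 2.06/1.4 = 1.471.
Total gain g = 1 − 1/A = 1 − 1/1.471 = 0.3202.
Known gains sum to 0.092 + 0.033 + 0.0549 = 0.1799.
g_alb = 0.3202 − 0.1799 = 0.14.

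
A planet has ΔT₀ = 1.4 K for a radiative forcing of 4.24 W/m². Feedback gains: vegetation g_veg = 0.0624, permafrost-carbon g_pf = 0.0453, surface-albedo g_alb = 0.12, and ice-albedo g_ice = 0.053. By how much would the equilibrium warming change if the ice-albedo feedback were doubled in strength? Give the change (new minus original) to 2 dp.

0.15 K

Original: g = 0.2807, ΔT = 1.4/(1−0.2807) = 1.9463 K.
With doubled ice-albedo: g' = 0.3337, ΔT' = 1.4/(1−0.3337) = 2.1012 K.
Change = 2.1012 − 1.9463 = 0.15 K.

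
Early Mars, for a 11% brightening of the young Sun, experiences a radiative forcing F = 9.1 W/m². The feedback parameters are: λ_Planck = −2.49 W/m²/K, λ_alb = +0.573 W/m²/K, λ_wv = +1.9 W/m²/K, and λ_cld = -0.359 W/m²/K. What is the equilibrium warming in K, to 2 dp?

Net feedback parameter λ = (−2.49) + (+0.573) + (+1.9) + (-0.359) = -0.376 W/m²/K.
ΔT = −F/λ = −9.1/(-0.376) = 24.20 K.

24.20 K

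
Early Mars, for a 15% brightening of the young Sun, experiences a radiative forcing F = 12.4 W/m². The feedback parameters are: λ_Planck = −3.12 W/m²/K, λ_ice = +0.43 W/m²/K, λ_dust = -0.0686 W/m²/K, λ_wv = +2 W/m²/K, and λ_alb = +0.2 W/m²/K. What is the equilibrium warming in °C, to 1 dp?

Net feedback parameter λ = (−3.12) + (+0.43) + (-0.0686) + (+2) + (+0.2) = -0.5586 W/m²/K.
ΔT = −F/λ = −12.4/(-0.5586) = 22.2 °C.

22.2 °C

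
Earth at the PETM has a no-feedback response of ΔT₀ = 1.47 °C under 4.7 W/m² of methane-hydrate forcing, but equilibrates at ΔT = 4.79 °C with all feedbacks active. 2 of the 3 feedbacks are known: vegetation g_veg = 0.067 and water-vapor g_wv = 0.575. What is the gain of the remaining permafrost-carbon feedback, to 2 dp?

Amplification A = ΔT/ΔT₀ = 4.79/1.47 = 3.259.
Total gain g = 1 − 1/A = 1 − 1/3.259 = 0.6932.
Known gains sum to 0.067 + 0.575 = 0.642.
g_pf = 0.6932 − 0.642 = 0.05.

0.05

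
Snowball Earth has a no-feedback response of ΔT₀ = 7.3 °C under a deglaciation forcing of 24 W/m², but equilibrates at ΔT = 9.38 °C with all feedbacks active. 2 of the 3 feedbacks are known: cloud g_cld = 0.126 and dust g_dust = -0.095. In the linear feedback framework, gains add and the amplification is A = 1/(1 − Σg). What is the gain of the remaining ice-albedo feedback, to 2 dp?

Amplification A = ΔT/ΔT₀ = 9.38/7.3 = 1.285.
Total gain g = 1 − 1/A = 1 − 1/1.285 = 0.2218.
Known gains sum to 0.126 − 0.095 = 0.031.
g_ice = 0.2218 − 0.031 = 0.19.

0.19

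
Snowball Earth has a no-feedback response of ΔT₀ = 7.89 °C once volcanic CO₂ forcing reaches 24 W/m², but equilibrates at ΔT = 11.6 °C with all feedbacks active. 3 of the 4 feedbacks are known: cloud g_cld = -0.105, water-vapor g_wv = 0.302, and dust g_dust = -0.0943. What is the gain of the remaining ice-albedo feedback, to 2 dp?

Amplification A = ΔT/ΔT₀ = 11.6/7.89 = 1.47.
Total gain g = 1 − 1/A = 1 − 1/1.47 = 0.3197.
Known gains sum to -0.105 + 0.302 − 0.0943 = 0.1027.
g_ice = 0.3197 − 0.1027 = 0.22.

0.22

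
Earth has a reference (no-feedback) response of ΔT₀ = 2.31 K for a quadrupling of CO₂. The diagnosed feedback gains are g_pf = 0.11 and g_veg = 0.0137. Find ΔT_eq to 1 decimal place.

Total gain g = 0.11 + 0.0137 = 0.1237.
Amplification A = 1/(1 − 0.1237) = 1.141.
ΔT = 2.31 × 1.141 = 2.6 K.

2.6 K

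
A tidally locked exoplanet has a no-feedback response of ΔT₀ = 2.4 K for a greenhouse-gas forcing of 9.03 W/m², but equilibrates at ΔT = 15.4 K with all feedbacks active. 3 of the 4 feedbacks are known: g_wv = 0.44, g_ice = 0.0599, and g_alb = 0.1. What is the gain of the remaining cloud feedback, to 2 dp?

Amplification A = ΔT/ΔT₀ = 15.4/2.4 = 6.417.
Total gain g = 1 − 1/A = 1 − 1/6.417 = 0.8442.
Known gains sum to 0.44 + 0.0599 + 0.1 = 0.5999.
g_cld = 0.8442 − 0.5999 = 0.24.

0.24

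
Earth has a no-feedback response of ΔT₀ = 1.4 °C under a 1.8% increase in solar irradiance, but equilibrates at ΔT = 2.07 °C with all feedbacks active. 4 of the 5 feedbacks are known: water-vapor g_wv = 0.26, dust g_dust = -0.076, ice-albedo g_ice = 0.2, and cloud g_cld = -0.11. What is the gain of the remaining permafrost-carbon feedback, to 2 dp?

Amplification A = ΔT/ΔT₀ = 2.07/1.4 = 1.479.
Total gain g = 1 − 1/A = 1 − 1/1.479 = 0.3239.
Known gains sum to 0.26 − 0.076 + 0.2 − 0.11 = 0.274.
g_pf = 0.3239 − 0.274 = 0.05.

0.05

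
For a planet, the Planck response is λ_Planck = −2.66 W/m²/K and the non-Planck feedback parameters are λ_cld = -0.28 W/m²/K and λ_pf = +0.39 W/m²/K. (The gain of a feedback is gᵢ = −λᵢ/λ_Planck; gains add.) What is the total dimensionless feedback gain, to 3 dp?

0.041

Convert to gains: g_cld = -0.28/2.66 = -0.1053; g_pf = 0.39/2.66 = 0.1466.
Total gain g = 0.0413.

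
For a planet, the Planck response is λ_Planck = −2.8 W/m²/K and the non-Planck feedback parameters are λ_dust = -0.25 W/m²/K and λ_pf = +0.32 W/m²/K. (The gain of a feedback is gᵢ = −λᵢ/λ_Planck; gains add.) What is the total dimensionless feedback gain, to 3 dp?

0.025

Convert to gains: g_dust = -0.25/2.8 = -0.08929; g_pf = 0.32/2.8 = 0.1143.
Total gain g = 0.02501.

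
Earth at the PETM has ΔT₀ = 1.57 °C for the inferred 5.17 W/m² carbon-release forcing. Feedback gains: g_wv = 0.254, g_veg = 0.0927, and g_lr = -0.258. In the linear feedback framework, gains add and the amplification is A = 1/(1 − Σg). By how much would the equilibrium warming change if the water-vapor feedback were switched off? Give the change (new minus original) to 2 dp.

-0.38 °C

Original: g = 0.0887, ΔT = 1.57/(1−0.0887) = 1.7228 °C.
Without water-vapor: g' = -0.1653, ΔT' = 1.57/(1+0.1653) = 1.3473 °C.
Change = 1.3473 − 1.7228 = -0.38 °C.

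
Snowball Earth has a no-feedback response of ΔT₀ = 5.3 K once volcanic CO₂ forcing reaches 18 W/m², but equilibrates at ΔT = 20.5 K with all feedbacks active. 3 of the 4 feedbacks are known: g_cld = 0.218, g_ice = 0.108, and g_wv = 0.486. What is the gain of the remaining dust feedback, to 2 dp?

Amplification A = ΔT/ΔT₀ = 20.5/5.3 = 3.868.
Total gain g = 1 − 1/A = 1 − 1/3.868 = 0.7415.
Known gains sum to 0.218 + 0.108 + 0.486 = 0.812.
g_dust = 0.7415 − 0.812 = -0.07.

-0.07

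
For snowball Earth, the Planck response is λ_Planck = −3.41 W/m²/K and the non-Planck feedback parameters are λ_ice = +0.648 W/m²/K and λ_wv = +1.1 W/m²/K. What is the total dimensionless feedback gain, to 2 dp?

0.51

Convert to gains: g_ice = 0.648/3.41 = 0.19; g_wv = 1.1/3.41 = 0.3226.
Total gain g = 0.5126.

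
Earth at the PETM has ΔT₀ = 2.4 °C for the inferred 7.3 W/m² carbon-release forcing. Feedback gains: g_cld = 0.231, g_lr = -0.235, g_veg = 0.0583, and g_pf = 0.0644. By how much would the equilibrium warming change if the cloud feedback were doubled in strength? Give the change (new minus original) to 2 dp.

Original: g = 0.1187, ΔT = 2.4/(1−0.1187) = 2.7232 °C.
With doubled cloud: g' = 0.3497, ΔT' = 2.4/(1−0.3497) = 3.6906 °C.
Change = 3.6906 − 2.7232 = 0.97 °C.

0.97 °C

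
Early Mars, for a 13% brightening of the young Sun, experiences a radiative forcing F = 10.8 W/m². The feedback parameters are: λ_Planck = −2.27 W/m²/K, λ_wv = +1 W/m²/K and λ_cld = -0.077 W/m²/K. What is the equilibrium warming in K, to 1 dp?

8.0 K

Net feedback parameter λ = (−2.27) + (+1) + (-0.077) = -1.347 W/m²/K.
ΔT = −F/λ = −10.8/(-1.347) = 8.0 K.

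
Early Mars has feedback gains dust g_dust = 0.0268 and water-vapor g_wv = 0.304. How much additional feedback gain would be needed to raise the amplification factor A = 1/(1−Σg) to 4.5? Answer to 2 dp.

0.45

Current total gain = 0.3308.
Target gain for A = 4.5: g* = 1 − 1/4.5 = 0.7778.
Additional gain needed = 0.7778 − 0.3308 = 0.45.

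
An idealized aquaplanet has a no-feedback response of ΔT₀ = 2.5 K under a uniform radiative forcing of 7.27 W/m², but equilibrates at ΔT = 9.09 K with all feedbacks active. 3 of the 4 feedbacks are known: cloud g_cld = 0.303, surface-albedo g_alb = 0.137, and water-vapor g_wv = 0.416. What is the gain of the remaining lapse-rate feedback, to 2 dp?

-0.13

Amplification A = ΔT/ΔT₀ = 9.09/2.5 = 3.636.
Total gain g = 1 − 1/A = 1 − 1/3.636 = 0.725.
Known gains sum to 0.303 + 0.137 + 0.416 = 0.856.
g_lr = 0.725 − 0.856 = -0.13.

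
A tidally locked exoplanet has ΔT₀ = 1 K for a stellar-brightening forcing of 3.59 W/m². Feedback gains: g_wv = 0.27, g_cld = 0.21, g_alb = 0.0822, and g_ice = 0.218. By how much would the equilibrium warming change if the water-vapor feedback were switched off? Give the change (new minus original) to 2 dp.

Original: g = 0.7802, ΔT = 1/(1−0.7802) = 4.5496 K.
Without water-vapor: g' = 0.5102, ΔT' = 1/(1−0.5102) = 2.0416 K.
Change = 2.0416 − 4.5496 = -2.51 K.

-2.51 K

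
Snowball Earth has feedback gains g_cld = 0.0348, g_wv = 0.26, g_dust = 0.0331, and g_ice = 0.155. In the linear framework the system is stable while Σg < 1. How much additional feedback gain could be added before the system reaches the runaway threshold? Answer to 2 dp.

0.52

Current total gain = 0.0348 + 0.26 + 0.0331 + 0.155 = 0.4829.
Margin to runaway = 1 − 0.4829 = 0.52.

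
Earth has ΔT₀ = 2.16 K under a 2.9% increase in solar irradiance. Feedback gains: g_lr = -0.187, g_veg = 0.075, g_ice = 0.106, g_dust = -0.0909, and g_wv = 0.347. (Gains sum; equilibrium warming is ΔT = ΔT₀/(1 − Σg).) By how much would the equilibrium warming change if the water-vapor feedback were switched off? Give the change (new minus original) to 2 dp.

Original: g = 0.2501, ΔT = 2.16/(1−0.2501) = 2.8804 K.
Without water-vapor: g' = -0.0969, ΔT' = 2.16/(1+0.0969) = 1.9692 K.
Change = 1.9692 − 2.8804 = -0.91 K.

-0.91 K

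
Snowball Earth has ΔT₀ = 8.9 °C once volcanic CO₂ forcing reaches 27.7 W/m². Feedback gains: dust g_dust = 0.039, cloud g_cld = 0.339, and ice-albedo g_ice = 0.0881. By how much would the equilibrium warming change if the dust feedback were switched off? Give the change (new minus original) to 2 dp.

Original: g = 0.4661, ΔT = 8.9/(1−0.4661) = 16.6698 °C.
Without dust: g' = 0.4271, ΔT' = 8.9/(1−0.4271) = 15.5350 °C.
Change = 15.5350 − 16.6698 = -1.13 °C.

-1.13 °C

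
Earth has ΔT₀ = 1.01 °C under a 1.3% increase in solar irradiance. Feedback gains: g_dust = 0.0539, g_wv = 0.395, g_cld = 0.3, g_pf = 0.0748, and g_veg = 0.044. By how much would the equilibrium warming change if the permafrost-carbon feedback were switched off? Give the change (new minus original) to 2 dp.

-2.76 °C

Original: g = 0.8677, ΔT = 1.01/(1−0.8677) = 7.6342 °C.
Without permafrost-carbon: g' = 0.7929, ΔT' = 1.01/(1−0.7929) = 4.8769 °C.
Change = 4.8769 − 7.6342 = -2.76 °C.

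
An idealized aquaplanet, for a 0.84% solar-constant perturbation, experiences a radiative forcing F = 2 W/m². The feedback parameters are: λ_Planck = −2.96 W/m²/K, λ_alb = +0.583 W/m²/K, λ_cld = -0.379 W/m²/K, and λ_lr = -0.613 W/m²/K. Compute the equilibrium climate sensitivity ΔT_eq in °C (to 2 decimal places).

0.59 °C

Net feedback parameter λ = (−2.96) + (+0.583) + (-0.379) + (-0.613) = -3.369 W/m²/K.
ΔT = −F/λ = −2/(-3.369) = 0.59 °C.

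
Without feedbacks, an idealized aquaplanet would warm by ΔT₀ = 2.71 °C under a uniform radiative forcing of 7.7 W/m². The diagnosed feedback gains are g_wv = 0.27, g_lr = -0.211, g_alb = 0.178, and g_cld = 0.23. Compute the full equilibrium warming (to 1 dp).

Total gain g = 0.27 − 0.211 + 0.178 + 0.23 = 0.467.
Amplification A = 1/(1 − 0.467) = 1.876.
ΔT = 2.71 × 1.876 = 5.1 °C.

5.1 °C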